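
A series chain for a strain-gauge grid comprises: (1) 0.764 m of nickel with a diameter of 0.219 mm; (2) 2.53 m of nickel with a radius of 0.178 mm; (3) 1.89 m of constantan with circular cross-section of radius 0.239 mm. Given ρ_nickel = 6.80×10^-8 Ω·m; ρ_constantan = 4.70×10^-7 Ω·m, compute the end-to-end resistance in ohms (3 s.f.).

Seg 1: A = π(d/2)² = π(1.0950e-04 m)² = 3.767e-08 m²
R_1 = (6.80×10^-8)(0.764)/(3.767e-08) = 1.379 Ω
Seg 2: A = πr² = π(1.7800e-04 m)² = 9.954e-08 m²
R_2 = (6.80×10^-8)(2.53)/(9.954e-08) = 1.728 Ω
Seg 3: A = πr² = π(2.3900e-04 m)² = 1.795e-07 m²
R_3 = (4.70×10^-7)(1.89)/(1.795e-07) = 4.95 Ω
R_total = R_1 + R_2 + R_3 = 8.06 Ω

8.06 Ω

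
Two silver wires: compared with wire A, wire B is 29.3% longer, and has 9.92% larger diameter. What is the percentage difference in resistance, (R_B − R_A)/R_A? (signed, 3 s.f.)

R ∝ L/d², so R_B/R_A = (1 + 29.3/100) × (1 + 9.92/100)⁻²
= 1.293 × 0.8276 = 1.07
(R_B − R_A)/R_A = 1.07 − 1 = 7.02%

7.02%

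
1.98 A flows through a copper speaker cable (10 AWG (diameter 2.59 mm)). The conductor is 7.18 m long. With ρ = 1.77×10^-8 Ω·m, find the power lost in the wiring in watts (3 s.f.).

A = π(2.59/2 mm)² = π(1.2950e-03 m)² = 5.269e-06 m²
R = ρL/A = (1.77×10^-8)(7.18)/(5.269e-06) = 0.02412 Ω
P = I²R = (1.98)² × 0.02412 = 0.0946 W

0.0946 W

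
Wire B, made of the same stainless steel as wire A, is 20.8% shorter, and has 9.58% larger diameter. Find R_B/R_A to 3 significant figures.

0.660

R ∝ L/d², so R_B/R_A = (1 − 20.8/100) × (1 + 9.58/100)⁻²
= 0.792 × 0.8328 = 0.660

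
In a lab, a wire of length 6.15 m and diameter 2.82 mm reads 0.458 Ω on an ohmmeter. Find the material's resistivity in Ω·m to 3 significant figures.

A = π(d/2)² = π(1.4100e-03 m)² = 6.246e-06 m²
ρ = RA/L = (0.458)(6.246e-06)/(6.15) = 4.65×10^-7 Ω·m

4.65×10^-7 Ω·m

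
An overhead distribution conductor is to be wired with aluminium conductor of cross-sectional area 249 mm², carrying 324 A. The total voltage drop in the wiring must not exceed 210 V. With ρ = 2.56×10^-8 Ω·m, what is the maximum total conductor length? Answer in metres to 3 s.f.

6300 m

A = 249 mm² = 2.490e-04 m²
L_max = V_max·A/(1·ρI) = (210)(2.490e-04)/(2.56×10^-8×324) = 6300 m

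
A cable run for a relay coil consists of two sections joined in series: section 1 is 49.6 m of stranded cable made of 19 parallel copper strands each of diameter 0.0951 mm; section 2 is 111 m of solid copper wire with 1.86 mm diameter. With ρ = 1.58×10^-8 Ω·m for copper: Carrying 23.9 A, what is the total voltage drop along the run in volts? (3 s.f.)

Section 1: A_strand = π(4.7550e-05)² = 7.103e-09 m²; R₁ = ρL/(N·A_s) = (1.58×10^-8)(49.6)/(19×7.103e-09) = 5.807 Ω
Section 2: A = π(d/2)² = π(9.3000e-04 m)² = 2.717e-06 m²
R₂ = (1.58×10^-8)(111)/(2.717e-06) = 0.6455 Ω
R = R₁ + R₂ = 6.452 Ω
V = IR = 23.9 × 6.452 = 154 V

154 V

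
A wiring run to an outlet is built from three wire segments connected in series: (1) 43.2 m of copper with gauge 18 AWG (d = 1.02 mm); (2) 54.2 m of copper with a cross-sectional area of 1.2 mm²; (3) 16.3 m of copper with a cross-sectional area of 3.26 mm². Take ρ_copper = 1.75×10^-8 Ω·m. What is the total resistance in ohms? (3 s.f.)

Seg 1: A = π(1.02/2 mm)² = π(5.1000e-04 m)² = 8.171e-07 m²
R_1 = (1.75×10^-8)(43.2)/(8.171e-07) = 0.9252 Ω
Seg 2: A = 1.2 mm² = 1.200e-06 m²
R_2 = (1.75×10^-8)(54.2)/(1.200e-06) = 0.7904 Ω
Seg 3: A = 3.26 mm² = 3.260e-06 m²
R_3 = (1.75×10^-8)(16.3)/(3.260e-06) = 0.0875 Ω
R_total = R_1 + R_2 + R_3 = 1.80 Ω

1.80 Ω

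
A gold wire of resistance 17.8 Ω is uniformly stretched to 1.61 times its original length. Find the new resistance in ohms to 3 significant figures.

46.1 Ω

Volume constant ⇒ A' = A/k with k = 1.61. R' = ρ(kL)/(A/k) = k²R.
R' = 2.592 × 17.8 = 46.1 Ω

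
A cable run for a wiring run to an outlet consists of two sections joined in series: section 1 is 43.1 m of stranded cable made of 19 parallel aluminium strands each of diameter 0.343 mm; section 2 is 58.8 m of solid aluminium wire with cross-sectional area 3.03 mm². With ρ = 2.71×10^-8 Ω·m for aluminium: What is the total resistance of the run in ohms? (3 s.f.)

1.19 Ω

Section 1: A_strand = π(1.7150e-04)² = 9.240e-08 m²; R₁ = ρL/(N·A_s) = (2.71×10^-8)(43.1)/(19×9.240e-08) = 0.6653 Ω
Section 2: A = 3.03 mm² = 3.030e-06 m²
R₂ = (2.71×10^-8)(58.8)/(3.030e-06) = 0.5259 Ω
R = R₁ + R₂ = 1.19 Ω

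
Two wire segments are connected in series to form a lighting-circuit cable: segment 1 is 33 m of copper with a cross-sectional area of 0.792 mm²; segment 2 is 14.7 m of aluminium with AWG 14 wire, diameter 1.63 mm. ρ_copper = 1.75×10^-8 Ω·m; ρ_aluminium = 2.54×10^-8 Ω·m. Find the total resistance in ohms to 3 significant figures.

0.908 Ω

Segment 1: A = 0.792 mm² = 7.920e-07 m²
R₁ = ρL/A = (1.75×10^-8)(33)/(7.920e-07) = 0.7292 Ω
Segment 2: A = π(1.63/2 mm)² = π(8.1500e-04 m)² = 2.087e-06 m²
R₂ = (2.54×10^-8)(14.7)/(2.087e-06) = 0.1789 Ω
R = R₁ + R₂ = 0.908 Ω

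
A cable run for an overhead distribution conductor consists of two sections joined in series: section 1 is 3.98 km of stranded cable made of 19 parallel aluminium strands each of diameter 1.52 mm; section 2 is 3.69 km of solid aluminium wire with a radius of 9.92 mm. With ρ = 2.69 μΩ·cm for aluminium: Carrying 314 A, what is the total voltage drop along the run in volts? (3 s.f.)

ρ = 2.69 μΩ·cm = 2.69×10^-8 Ω·m
Section 1: A_strand = π(7.6000e-04)² = 1.815e-06 m²; R₁ = ρL/(N·A_s) = (2.69×10^-8)(3980)/(19×1.815e-06) = 3.105 Ω
Section 2: A = πr² = π(9.9200e-03 m)² = 3.092e-04 m²
R₂ = (2.69×10^-8)(3690)/(3.092e-04) = 0.3211 Ω
R = R₁ + R₂ = 3.426 Ω
V = IR = 314 × 3.426 = 1080 V

1080 V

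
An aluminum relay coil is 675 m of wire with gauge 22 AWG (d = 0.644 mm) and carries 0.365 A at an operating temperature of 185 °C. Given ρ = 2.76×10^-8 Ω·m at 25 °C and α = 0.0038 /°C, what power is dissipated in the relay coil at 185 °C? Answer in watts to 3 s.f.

12.3 W

A = π(0.644/2 mm)² = π(3.2200e-04 m)² = 3.257e-07 m²
R₍25₎ = ρL/A = (2.76×10^-8)(675)/(3.257e-07) = 57.19 Ω
R₍185₎ = R₍25₎(1 + αΔT) = 57.19 × (1 + 0.0038×160) = 91.97 Ω
P = I²R = (0.365)² × 91.97 = 12.3 W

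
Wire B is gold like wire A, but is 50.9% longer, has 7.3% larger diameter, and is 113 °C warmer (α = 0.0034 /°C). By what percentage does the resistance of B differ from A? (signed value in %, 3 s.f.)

R ∝ ρL/d² with ρ ∝ (1+αΔT), so R_B/R_A = (1 + 50.9/100) × (1 + 7.3/100)⁻² × (1 + 0.0034×113)
= 1.509 × 0.8686 × 1.384 = 1.814
(R_B − R_A)/R_A = 1.814 − 1 = 81.4%

81.4%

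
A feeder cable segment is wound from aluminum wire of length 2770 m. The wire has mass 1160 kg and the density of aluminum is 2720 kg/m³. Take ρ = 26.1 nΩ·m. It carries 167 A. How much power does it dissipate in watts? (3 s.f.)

ρ = 26.1 nΩ·m = 2.61×10^-8 Ω·m
A = m/(density·L) = 1160/(2720×2770) = 1.5396e-04 m²
R = ρL/A = (2.61×10^-8)(2770)/(1.5396e-04) = 0.4696 Ω
P = I²R = (167)² × 0.4696 = 13100 W

13100 W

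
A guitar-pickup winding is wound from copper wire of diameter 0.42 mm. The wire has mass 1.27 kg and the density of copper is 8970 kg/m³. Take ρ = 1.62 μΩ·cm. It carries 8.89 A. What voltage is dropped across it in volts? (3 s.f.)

1060 V

ρ = 1.62 μΩ·cm = 1.62×10^-8 Ω·m
A = π(d/2)² = π(2.1000e-04 m)² = 1.3854e-07 m²
L = m/(density·A) = 1.27/(8970×1.3854e-07) = 1022 m
R = ρL/A = (1.62×10^-8)(1022)/(1.3854e-07) = 119.5 Ω
V = IR = 8.89 × 119.5 = 1060 V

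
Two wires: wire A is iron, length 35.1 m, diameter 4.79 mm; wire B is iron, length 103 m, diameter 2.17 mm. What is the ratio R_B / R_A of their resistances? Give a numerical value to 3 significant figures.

14.3

R ∝ ρL/d², so R_B/R_A = (L_B/L_A) × (d_A/d_B)²
= (103/35.1) × (4.79/2.17)² = 14.3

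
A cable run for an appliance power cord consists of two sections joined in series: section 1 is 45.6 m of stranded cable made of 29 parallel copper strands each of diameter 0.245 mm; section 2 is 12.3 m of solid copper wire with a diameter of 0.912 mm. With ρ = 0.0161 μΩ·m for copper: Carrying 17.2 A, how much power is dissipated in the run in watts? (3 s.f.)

ρ = 0.0161 μΩ·m = 1.61×10^-8 Ω·m
Section 1: A_strand = π(1.2250e-04)² = 4.714e-08 m²; R₁ = ρL/(N·A_s) = (1.61×10^-8)(45.6)/(29×4.714e-08) = 0.537 Ω
Section 2: A = π(d/2)² = π(4.5600e-04 m)² = 6.533e-07 m²
R₂ = (1.61×10^-8)(12.3)/(6.533e-07) = 0.3031 Ω
R = R₁ + R₂ = 0.8401 Ω
P = I²R = (17.2)² × 0.8401 = 249 W

249 W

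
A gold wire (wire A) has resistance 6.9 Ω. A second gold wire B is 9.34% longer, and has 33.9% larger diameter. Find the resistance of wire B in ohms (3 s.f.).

R ∝ L/d², so R_B/R_A = (1 + 9.34/100) × (1 + 33.9/100)⁻²
= 1.093 × 0.5577 = 0.6098
R_B = 0.6098 × 6.9 = 4.21 Ω

4.21 Ω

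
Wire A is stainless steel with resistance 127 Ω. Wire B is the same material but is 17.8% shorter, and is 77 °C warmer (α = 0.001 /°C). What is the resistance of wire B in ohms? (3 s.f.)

112 Ω

R ∝ ρL/d² with ρ ∝ (1+αΔT), so R_B/R_A = (1 − 17.8/100) × (1 + 0.001×77)
= 0.822 × 1.077 = 0.8853
R_B = 0.8853 × 127 = 112 Ω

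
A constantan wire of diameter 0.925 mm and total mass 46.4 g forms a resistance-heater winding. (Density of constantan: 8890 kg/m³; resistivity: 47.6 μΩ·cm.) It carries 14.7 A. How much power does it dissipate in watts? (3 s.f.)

1190 W

ρ = 47.6 μΩ·cm = 4.76×10^-7 Ω·m
A = π(d/2)² = π(4.6250e-04 m)² = 6.7201e-07 m²
L = m/(density·A) = 0.0464/(8890×6.7201e-07) = 7.767 m
R = ρL/A = (4.76×10^-7)(7.767)/(6.7201e-07) = 5.501 Ω
P = I²R = (14.7)² × 5.501 = 1190 W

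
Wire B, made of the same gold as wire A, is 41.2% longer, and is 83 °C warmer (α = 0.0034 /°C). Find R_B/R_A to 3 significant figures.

R ∝ ρL/d² with ρ ∝ (1+αΔT), so R_B/R_A = (1 + 41.2/100) × (1 + 0.0034×83)
= 1.412 × 1.282 = 1.81

1.81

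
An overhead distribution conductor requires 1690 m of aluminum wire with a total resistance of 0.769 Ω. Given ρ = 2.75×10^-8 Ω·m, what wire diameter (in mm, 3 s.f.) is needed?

A = ρL/R = (2.75×10^-8)(1690)/(0.769) = 6.044e-05 m²
d = 2√(A/π) = 8.772e-03 m = 8.77 mm

8.77 mm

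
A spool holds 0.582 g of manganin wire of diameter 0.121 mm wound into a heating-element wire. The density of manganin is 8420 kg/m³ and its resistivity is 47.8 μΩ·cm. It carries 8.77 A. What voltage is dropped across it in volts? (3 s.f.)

ρ = 47.8 μΩ·cm = 4.78×10^-7 Ω·m
A = π(d/2)² = π(6.0500e-05 m)² = 1.1499e-08 m²
L = m/(density·A) = 5.820×10^-4/(8420×1.1499e-08) = 6.011 m
R = ρL/A = (4.78×10^-7)(6.011)/(1.1499e-08) = 249.9 Ω
V = IR = 8.77 × 249.9 = 2190 V

2190 V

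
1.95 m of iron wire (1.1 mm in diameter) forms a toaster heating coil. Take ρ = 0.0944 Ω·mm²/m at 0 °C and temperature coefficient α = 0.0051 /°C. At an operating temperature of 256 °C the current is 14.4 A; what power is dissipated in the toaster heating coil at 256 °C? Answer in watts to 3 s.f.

92.6 W

ρ = 0.0944 Ω·mm²/m = 9.44×10^-8 Ω·m
A = π(d/2)² = π(5.5000e-04 m)² = 9.503e-07 m²
R₍0₎ = ρL/A = (9.44×10^-8)(1.95)/(9.503e-07) = 0.1937 Ω
R₍256₎ = R₍0₎(1 + αΔT) = 0.1937 × (1 + 0.0051×256) = 0.4466 Ω
P = I²R = (14.4)² × 0.4466 = 92.6 W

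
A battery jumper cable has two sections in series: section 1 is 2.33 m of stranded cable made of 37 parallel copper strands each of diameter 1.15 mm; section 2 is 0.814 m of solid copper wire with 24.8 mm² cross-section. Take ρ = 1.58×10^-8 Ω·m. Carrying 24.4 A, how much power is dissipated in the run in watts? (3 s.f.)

0.879 W

Section 1: A_strand = π(5.7500e-04)² = 1.039e-06 m²; R₁ = ρL/(N·A_s) = (1.58×10^-8)(2.33)/(37×1.039e-06) = 9.579×10^-4 Ω
Section 2: A = 24.8 mm² = 2.480e-05 m²
R₂ = (1.58×10^-8)(0.814)/(2.480e-05) = 5.186×10^-4 Ω
R = R₁ + R₂ = 0.001477 Ω
P = I²R = (24.4)² × 0.001477 = 0.879 W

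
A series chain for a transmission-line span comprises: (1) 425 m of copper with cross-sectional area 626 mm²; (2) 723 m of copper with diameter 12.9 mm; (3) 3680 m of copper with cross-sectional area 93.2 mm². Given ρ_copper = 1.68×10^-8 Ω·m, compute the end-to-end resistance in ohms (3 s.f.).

0.768 Ω

Seg 1: A = 626 mm² = 6.260e-04 m²
R_1 = (1.68×10^-8)(425)/(6.260e-04) = 0.01141 Ω
Seg 2: A = π(d/2)² = π(6.4500e-03 m)² = 1.307e-04 m²
R_2 = (1.68×10^-8)(723)/(1.307e-04) = 0.09293 Ω
Seg 3: A = 93.2 mm² = 9.320e-05 m²
R_3 = (1.68×10^-8)(3680)/(9.320e-05) = 0.6633 Ω
R_total = R_1 + R_2 + R_3 = 0.768 Ω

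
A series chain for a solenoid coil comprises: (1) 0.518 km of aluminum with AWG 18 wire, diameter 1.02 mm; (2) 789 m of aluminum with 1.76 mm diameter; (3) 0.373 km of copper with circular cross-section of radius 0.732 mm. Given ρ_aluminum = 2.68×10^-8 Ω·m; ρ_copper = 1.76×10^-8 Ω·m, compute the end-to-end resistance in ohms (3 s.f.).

Seg 1: A = π(1.02/2 mm)² = π(5.1000e-04 m)² = 8.171e-07 m²
R_1 = (2.68×10^-8)(518)/(8.171e-07) = 16.99 Ω
Seg 2: A = π(d/2)² = π(8.8000e-04 m)² = 2.433e-06 m²
R_2 = (2.68×10^-8)(789)/(2.433e-06) = 8.692 Ω
Seg 3: A = πr² = π(7.3200e-04 m)² = 1.683e-06 m²
R_3 = (1.76×10^-8)(373)/(1.683e-06) = 3.9 Ω
R_total = R_1 + R_2 + R_3 = 29.6 Ω

29.6 Ω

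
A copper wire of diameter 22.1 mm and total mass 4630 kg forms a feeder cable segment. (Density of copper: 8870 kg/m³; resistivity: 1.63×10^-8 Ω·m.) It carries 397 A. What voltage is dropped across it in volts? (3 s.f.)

A = π(d/2)² = π(1.1050e-02 m)² = 3.8360e-04 m²
L = m/(density·A) = 4630/(8870×3.8360e-04) = 1361 m
R = ρL/A = (1.63×10^-8)(1361)/(3.8360e-04) = 0.05782 Ω
V = IR = 397 × 0.05782 = 23.0 V

23.0 V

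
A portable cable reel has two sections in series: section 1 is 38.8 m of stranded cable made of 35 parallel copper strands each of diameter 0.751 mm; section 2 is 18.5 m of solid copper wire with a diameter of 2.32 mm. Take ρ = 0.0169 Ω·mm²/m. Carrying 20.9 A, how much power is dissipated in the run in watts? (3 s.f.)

ρ = 0.0169 Ω·mm²/m = 1.69×10^-8 Ω·m
Section 1: A_strand = π(3.7550e-04)² = 4.430e-07 m²; R₁ = ρL/(N·A_s) = (1.69×10^-8)(38.8)/(35×4.430e-07) = 0.04229 Ω
Section 2: A = π(d/2)² = π(1.1600e-03 m)² = 4.227e-06 m²
R₂ = (1.69×10^-8)(18.5)/(4.227e-06) = 0.07396 Ω
R = R₁ + R₂ = 0.1163 Ω
P = I²R = (20.9)² × 0.1163 = 50.8 W

50.8 W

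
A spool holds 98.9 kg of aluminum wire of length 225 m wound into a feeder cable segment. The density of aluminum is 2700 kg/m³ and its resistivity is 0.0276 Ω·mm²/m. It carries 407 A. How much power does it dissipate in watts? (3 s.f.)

ρ = 0.0276 Ω·mm²/m = 2.76×10^-8 Ω·m
A = m/(density·L) = 98.9/(2700×225) = 1.6280e-04 m²
R = ρL/A = (2.76×10^-8)(225)/(1.6280e-04) = 0.03815 Ω
P = I²R = (407)² × 0.03815 = 6320 W

6320 W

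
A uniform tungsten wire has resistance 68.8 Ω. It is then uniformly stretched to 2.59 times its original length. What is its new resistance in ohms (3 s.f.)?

462 Ω

Volume constant ⇒ A' = A/k with k = 2.59. R' = ρ(kL)/(A/k) = k²R.
R' = 6.708 × 68.8 = 462 Ω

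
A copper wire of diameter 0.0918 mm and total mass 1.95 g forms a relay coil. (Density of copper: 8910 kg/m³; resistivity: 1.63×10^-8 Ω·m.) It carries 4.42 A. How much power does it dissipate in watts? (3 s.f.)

A = π(d/2)² = π(4.5900e-05 m)² = 6.6187e-09 m²
L = m/(density·A) = 0.00195/(8910×6.6187e-09) = 33.07 m
R = ρL/A = (1.63×10^-8)(33.07)/(6.6187e-09) = 81.43 Ω
P = I²R = (4.42)² × 81.43 = 1590 W

1590 W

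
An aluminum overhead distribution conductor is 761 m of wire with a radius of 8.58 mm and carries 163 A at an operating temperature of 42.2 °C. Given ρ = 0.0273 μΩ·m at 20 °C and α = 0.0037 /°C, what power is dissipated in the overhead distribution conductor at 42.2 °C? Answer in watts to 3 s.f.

2580 W

ρ = 0.0273 μΩ·m = 2.73×10^-8 Ω·m
A = πr² = π(8.5800e-03 m)² = 2.313e-04 m²
R₍20₎ = ρL/A = (2.73×10^-8)(761)/(2.313e-04) = 0.08983 Ω
R₍42.2₎ = R₍20₎(1 + αΔT) = 0.08983 × (1 + 0.0037×22.2) = 0.09721 Ω
P = I²R = (163)² × 0.09721 = 2580 W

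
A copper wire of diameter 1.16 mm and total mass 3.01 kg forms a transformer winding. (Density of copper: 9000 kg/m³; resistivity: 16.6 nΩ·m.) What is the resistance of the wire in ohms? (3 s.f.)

ρ = 16.6 nΩ·m = 1.66×10^-8 Ω·m
A = π(d/2)² = π(5.8000e-04 m)² = 1.0568e-06 m²
L = m/(density·A) = 3.01/(9000×1.0568e-06) = 316.5 m
R = ρL/A = (1.66×10^-8)(316.5)/(1.0568e-06) = 4.97 Ω

4.97 Ω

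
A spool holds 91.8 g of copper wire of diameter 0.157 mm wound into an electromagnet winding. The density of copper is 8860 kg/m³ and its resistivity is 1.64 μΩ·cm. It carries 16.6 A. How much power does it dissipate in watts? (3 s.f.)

1.25×10^5 W

ρ = 1.64 μΩ·cm = 1.64×10^-8 Ω·m
A = π(d/2)² = π(7.8500e-05 m)² = 1.9359e-08 m²
L = m/(density·A) = 0.0918/(8860×1.9359e-08) = 535.2 m
R = ρL/A = (1.64×10^-8)(535.2)/(1.9359e-08) = 453.4 Ω
P = I²R = (16.6)² × 453.4 = 1.25×10^5 W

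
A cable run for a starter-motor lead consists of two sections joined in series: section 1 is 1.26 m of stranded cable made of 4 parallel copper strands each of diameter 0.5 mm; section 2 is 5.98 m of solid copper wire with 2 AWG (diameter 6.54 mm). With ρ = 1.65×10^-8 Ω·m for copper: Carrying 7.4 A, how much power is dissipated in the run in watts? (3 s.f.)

1.61 W

Section 1: A_strand = π(2.5000e-04)² = 1.963e-07 m²; R₁ = ρL/(N·A_s) = (1.65×10^-8)(1.26)/(4×1.963e-07) = 0.02647 Ω
Section 2: A = π(6.54/2 mm)² = π(3.2700e-03 m)² = 3.359e-05 m²
R₂ = (1.65×10^-8)(5.98)/(3.359e-05) = 0.002937 Ω
R = R₁ + R₂ = 0.02941 Ω
P = I²R = (7.4)² × 0.02941 = 1.61 W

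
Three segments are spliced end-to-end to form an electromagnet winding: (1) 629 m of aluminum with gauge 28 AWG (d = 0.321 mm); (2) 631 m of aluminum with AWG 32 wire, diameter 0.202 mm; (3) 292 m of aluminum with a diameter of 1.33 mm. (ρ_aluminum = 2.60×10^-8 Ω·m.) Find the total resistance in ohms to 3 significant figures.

Seg 1: A = π(0.321/2 mm)² = π(1.6050e-04 m)² = 8.093e-08 m²
R_1 = (2.60×10^-8)(629)/(8.093e-08) = 202.1 Ω
Seg 2: A = π(0.202/2 mm)² = π(1.0100e-04 m)² = 3.205e-08 m²
R_2 = (2.60×10^-8)(631)/(3.205e-08) = 511.9 Ω
Seg 3: A = π(d/2)² = π(6.6500e-04 m)² = 1.389e-06 m²
R_3 = (2.60×10^-8)(292)/(1.389e-06) = 5.465 Ω
R_total = R_1 + R_2 + R_3 = 719 Ω

719 Ω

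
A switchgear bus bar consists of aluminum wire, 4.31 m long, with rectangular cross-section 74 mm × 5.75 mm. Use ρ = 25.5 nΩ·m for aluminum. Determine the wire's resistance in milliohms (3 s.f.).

0.258 mΩ

ρ = 25.5 nΩ·m = 2.55×10^-8 Ω·m
A = 74 × 5.75 mm² = 426 mm² = 4.255e-04 m²
R = ρL/A = (2.55×10^-8)(4.31 m)/(4.255e-04 m²) = 0.258 mΩ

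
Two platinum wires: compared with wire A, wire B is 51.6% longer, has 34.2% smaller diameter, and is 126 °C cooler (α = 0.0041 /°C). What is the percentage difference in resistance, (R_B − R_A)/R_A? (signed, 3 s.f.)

R ∝ ρL/d² with ρ ∝ (1+αΔT), so R_B/R_A = (1 + 51.6/100) × (1 − 34.2/100)⁻² × (1 − 0.0041×126)
= 1.516 × 2.31 × 0.4834 = 1.693
(R_B − R_A)/R_A = 1.693 − 1 = 69.3%

69.3%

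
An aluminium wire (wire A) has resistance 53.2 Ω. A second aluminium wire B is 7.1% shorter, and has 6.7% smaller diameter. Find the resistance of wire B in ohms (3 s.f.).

R ∝ L/d², so R_B/R_A = (1 − 7.1/100) × (1 − 6.7/100)⁻²
= 0.929 × 1.149 = 1.067
R_B = 1.067 × 53.2 = 56.8 Ω

56.8 Ω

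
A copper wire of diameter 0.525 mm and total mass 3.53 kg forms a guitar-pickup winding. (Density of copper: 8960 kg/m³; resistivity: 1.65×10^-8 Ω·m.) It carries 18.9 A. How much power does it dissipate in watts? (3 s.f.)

A = π(d/2)² = π(2.6250e-04 m)² = 2.1648e-07 m²
L = m/(density·A) = 3.53/(8960×2.1648e-07) = 1820 m
R = ρL/A = (1.65×10^-8)(1820)/(2.1648e-07) = 138.7 Ω
P = I²R = (18.9)² × 138.7 = 49600 W

49600 W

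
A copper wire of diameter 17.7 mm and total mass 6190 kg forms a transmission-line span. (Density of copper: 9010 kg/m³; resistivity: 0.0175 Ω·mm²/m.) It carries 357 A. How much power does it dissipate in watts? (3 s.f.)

25300 W

ρ = 0.0175 Ω·mm²/m = 1.75×10^-8 Ω·m
A = π(d/2)² = π(8.8500e-03 m)² = 2.4606e-04 m²
L = m/(density·A) = 6190/(9010×2.4606e-04) = 2792 m
R = ρL/A = (1.75×10^-8)(2792)/(2.4606e-04) = 0.1986 Ω
P = I²R = (357)² × 0.1986 = 25300 W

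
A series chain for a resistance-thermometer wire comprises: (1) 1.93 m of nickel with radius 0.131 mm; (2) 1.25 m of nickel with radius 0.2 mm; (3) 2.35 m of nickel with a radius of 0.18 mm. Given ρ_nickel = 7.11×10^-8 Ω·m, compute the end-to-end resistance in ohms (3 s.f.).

Seg 1: A = πr² = π(1.3100e-04 m)² = 5.391e-08 m²
R_1 = (7.11×10^-8)(1.93)/(5.391e-08) = 2.545 Ω
Seg 2: A = πr² = π(2.0000e-04 m)² = 1.257e-07 m²
R_2 = (7.11×10^-8)(1.25)/(1.257e-07) = 0.7072 Ω
Seg 3: A = πr² = π(1.8000e-04 m)² = 1.018e-07 m²
R_3 = (7.11×10^-8)(2.35)/(1.018e-07) = 1.642 Ω
R_total = R_1 + R_2 + R_3 = 4.89 Ω

4.89 Ω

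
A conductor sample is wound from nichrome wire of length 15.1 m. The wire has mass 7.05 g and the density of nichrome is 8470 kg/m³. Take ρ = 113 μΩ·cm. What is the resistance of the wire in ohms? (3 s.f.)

310 Ω

ρ = 113 μΩ·cm = 1.13×10^-6 Ω·m
A = m/(density·L) = 0.00705/(8470×15.1) = 5.5122e-08 m²
R = ρL/A = (1.13×10^-6)(15.1)/(5.5122e-08) = 310 Ω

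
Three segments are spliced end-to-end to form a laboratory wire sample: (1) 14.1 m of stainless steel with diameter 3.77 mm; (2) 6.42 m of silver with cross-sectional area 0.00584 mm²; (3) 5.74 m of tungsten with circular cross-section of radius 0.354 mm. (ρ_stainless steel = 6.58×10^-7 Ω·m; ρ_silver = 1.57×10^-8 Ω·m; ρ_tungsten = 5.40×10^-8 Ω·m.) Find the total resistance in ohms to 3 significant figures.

Seg 1: A = π(d/2)² = π(1.8850e-03 m)² = 1.116e-05 m²
R_1 = (6.58×10^-7)(14.1)/(1.116e-05) = 0.8311 Ω
Seg 2: A = 0.00584 mm² = 5.840e-09 m²
R_2 = (1.57×10^-8)(6.42)/(5.840e-09) = 17.26 Ω
Seg 3: A = πr² = π(3.5400e-04 m)² = 3.937e-07 m²
R_3 = (5.40×10^-8)(5.74)/(3.937e-07) = 0.7873 Ω
R_total = R_1 + R_2 + R_3 = 18.9 Ω

18.9 Ω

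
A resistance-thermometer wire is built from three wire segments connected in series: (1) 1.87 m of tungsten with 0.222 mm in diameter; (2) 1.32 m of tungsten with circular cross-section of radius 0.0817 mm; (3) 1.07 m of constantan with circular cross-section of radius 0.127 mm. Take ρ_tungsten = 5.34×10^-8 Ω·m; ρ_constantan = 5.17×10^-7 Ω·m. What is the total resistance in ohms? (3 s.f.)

16.9 Ω

Seg 1: A = π(d/2)² = π(1.1100e-04 m)² = 3.871e-08 m²
R_1 = (5.34×10^-8)(1.87)/(3.871e-08) = 2.58 Ω
Seg 2: A = πr² = π(8.1700e-05 m)² = 2.097e-08 m²
R_2 = (5.34×10^-8)(1.32)/(2.097e-08) = 3.361 Ω
Seg 3: A = πr² = π(1.2700e-04 m)² = 5.067e-08 m²
R_3 = (5.17×10^-7)(1.07)/(5.067e-08) = 10.92 Ω
R_total = R_1 + R_2 + R_3 = 16.9 Ω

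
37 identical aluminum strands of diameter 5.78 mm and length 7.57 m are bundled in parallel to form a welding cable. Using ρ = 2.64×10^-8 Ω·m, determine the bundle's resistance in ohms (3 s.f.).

A_strand = π(2.8900e-03 m)² = 2.624e-05 m²
R_strand = ρL/A = (2.64×10^-8)(7.57)/(2.624e-05) = 0.007616 Ω
R_total = R_strand/N = 0.007616/37 = 2.06×10^-4 Ω

2.06×10^-4 Ω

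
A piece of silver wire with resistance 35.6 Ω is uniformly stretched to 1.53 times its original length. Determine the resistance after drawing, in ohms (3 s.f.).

83.3 Ω

Volume constant ⇒ A' = A/k with k = 1.53. R' = ρ(kL)/(A/k) = k²R.
R' = 2.341 × 35.6 = 83.3 Ω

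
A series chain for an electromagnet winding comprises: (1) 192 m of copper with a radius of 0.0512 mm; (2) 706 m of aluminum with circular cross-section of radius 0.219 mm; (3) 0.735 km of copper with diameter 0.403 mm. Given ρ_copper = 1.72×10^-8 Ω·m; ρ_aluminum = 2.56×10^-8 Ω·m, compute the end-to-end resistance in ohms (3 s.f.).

620 Ω

Seg 1: A = πr² = π(5.1200e-05 m)² = 8.235e-09 m²
R_1 = (1.72×10^-8)(192)/(8.235e-09) = 401 Ω
Seg 2: A = πr² = π(2.1900e-04 m)² = 1.507e-07 m²
R_2 = (2.56×10^-8)(706)/(1.507e-07) = 120 Ω
Seg 3: A = π(d/2)² = π(2.0150e-04 m)² = 1.276e-07 m²
R_3 = (1.72×10^-8)(735)/(1.276e-07) = 99.11 Ω
R_total = R_1 + R_2 + R_3 = 620 Ω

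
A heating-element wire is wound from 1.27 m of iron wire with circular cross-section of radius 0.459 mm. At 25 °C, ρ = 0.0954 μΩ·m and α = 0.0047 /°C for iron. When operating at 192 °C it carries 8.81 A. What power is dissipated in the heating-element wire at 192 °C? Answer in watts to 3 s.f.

25.4 W

ρ = 0.0954 μΩ·m = 9.54×10^-8 Ω·m
A = πr² = π(4.5900e-04 m)² = 6.619e-07 m²
R₍25₎ = ρL/A = (9.54×10^-8)(1.27)/(6.619e-07) = 0.1831 Ω
R₍192₎ = R₍25₎(1 + αΔT) = 0.1831 × (1 + 0.0047×167) = 0.3267 Ω
P = I²R = (8.81)² × 0.3267 = 25.4 W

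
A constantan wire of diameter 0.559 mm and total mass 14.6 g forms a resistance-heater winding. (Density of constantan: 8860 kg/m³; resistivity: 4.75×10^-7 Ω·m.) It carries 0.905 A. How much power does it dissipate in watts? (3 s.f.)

A = π(d/2)² = π(2.7950e-04 m)² = 2.4542e-07 m²
L = m/(density·A) = 0.0146/(8860×2.4542e-07) = 6.714 m
R = ρL/A = (4.75×10^-7)(6.714)/(2.4542e-07) = 13 Ω
P = I²R = (0.905)² × 13 = 10.6 W

10.6 W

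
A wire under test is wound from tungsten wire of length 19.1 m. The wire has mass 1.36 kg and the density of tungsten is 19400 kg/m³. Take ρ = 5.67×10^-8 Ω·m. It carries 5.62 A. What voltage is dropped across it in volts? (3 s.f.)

1.66 V

A = m/(density·L) = 1.36/(19400×19.1) = 3.6703e-06 m²
R = ρL/A = (5.67×10^-8)(19.1)/(3.6703e-06) = 0.2951 Ω
V = IR = 5.62 × 0.2951 = 1.66 V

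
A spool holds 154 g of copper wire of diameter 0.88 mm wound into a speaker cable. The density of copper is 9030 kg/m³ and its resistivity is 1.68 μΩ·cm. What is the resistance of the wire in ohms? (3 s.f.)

0.775 Ω

ρ = 1.68 μΩ·cm = 1.68×10^-8 Ω·m
A = π(d/2)² = π(4.4000e-04 m)² = 6.0821e-07 m²
L = m/(density·A) = 0.154/(9030×6.0821e-07) = 28.04 m
R = ρL/A = (1.68×10^-8)(28.04)/(6.0821e-07) = 0.775 Ω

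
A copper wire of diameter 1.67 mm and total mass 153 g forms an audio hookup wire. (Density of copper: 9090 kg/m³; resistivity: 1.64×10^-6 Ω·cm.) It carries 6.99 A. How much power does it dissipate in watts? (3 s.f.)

2.81 W

ρ = 1.64×10^-6 Ω·cm = 1.64×10^-8 Ω·m
A = π(d/2)² = π(8.3500e-04 m)² = 2.1904e-06 m²
L = m/(density·A) = 0.153/(9090×2.1904e-06) = 7.684 m
R = ρL/A = (1.64×10^-8)(7.684)/(2.1904e-06) = 0.05753 Ω
P = I²R = (6.99)² × 0.05753 = 2.81 W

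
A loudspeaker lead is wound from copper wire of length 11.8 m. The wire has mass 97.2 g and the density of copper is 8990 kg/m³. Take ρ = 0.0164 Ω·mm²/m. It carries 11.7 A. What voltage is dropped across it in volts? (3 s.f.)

ρ = 0.0164 Ω·mm²/m = 1.64×10^-8 Ω·m
A = m/(density·L) = 0.0972/(8990×11.8) = 9.1627e-07 m²
R = ρL/A = (1.64×10^-8)(11.8)/(9.1627e-07) = 0.2112 Ω
V = IR = 11.7 × 0.2112 = 2.47 V

2.47 V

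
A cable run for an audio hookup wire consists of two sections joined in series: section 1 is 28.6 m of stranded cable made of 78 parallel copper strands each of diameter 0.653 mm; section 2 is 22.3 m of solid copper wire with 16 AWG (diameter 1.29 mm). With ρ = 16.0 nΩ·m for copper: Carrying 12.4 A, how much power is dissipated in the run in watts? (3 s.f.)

44.7 W

ρ = 16.0 nΩ·m = 1.60×10^-8 Ω·m
Section 1: A_strand = π(3.2650e-04)² = 3.349e-07 m²; R₁ = ρL/(N·A_s) = (1.60×10^-8)(28.6)/(78×3.349e-07) = 0.01752 Ω
Section 2: A = π(1.29/2 mm)² = π(6.4500e-04 m)² = 1.307e-06 m²
R₂ = (1.60×10^-8)(22.3)/(1.307e-06) = 0.273 Ω
R = R₁ + R₂ = 0.2905 Ω
P = I²R = (12.4)² × 0.2905 = 44.7 W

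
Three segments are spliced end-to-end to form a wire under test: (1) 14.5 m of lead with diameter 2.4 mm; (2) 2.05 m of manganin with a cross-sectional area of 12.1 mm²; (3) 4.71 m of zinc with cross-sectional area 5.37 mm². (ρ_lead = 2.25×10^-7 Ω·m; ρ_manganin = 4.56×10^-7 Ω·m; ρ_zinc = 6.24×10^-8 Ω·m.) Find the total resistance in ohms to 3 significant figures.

Seg 1: A = π(d/2)² = π(1.2000e-03 m)² = 4.524e-06 m²
R_1 = (2.25×10^-7)(14.5)/(4.524e-06) = 0.7212 Ω
Seg 2: A = 12.1 mm² = 1.210e-05 m²
R_2 = (4.56×10^-7)(2.05)/(1.210e-05) = 0.07726 Ω
Seg 3: A = 5.37 mm² = 5.370e-06 m²
R_3 = (6.24×10^-8)(4.71)/(5.370e-06) = 0.05473 Ω
R_total = R_1 + R_2 + R_3 = 0.853 Ω

0.853 Ω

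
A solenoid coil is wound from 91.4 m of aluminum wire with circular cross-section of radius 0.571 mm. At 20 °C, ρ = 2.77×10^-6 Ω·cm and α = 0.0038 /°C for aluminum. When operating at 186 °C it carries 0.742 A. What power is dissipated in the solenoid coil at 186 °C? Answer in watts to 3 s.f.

ρ = 2.77×10^-6 Ω·cm = 2.77×10^-8 Ω·m
A = πr² = π(5.7100e-04 m)² = 1.024e-06 m²
R₍20₎ = ρL/A = (2.77×10^-8)(91.4)/(1.024e-06) = 2.472 Ω
R₍186₎ = R₍20₎(1 + αΔT) = 2.472 × (1 + 0.0038×166) = 4.031 Ω
P = I²R = (0.742)² × 4.031 = 2.22 W

2.22 W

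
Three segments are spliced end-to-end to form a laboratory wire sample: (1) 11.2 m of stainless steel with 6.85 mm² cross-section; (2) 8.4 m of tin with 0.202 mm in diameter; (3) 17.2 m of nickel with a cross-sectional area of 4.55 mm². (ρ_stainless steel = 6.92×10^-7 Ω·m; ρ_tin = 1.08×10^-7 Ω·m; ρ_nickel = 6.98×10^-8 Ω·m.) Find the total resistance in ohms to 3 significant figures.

Seg 1: A = 6.85 mm² = 6.850e-06 m²
R_1 = (6.92×10^-7)(11.2)/(6.850e-06) = 1.131 Ω
Seg 2: A = π(d/2)² = π(1.0100e-04 m)² = 3.205e-08 m²
R_2 = (1.08×10^-7)(8.4)/(3.205e-08) = 28.31 Ω
Seg 3: A = 4.55 mm² = 4.550e-06 m²
R_3 = (6.98×10^-8)(17.2)/(4.550e-06) = 0.2639 Ω
R_total = R_1 + R_2 + R_3 = 29.7 Ω

29.7 Ω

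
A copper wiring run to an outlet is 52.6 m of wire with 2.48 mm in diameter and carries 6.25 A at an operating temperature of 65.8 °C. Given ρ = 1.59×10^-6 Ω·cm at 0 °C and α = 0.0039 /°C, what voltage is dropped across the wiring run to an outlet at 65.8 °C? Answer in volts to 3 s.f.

1.36 V

ρ = 1.59×10^-6 Ω·cm = 1.59×10^-8 Ω·m
A = π(d/2)² = π(1.2400e-03 m)² = 4.831e-06 m²
R₍0₎ = ρL/A = (1.59×10^-8)(52.6)/(4.831e-06) = 0.1731 Ω
R₍65.8₎ = R₍0₎(1 + αΔT) = 0.1731 × (1 + 0.0039×65.8) = 0.2176 Ω
V = IR = 6.25 × 0.2176 = 1.36 V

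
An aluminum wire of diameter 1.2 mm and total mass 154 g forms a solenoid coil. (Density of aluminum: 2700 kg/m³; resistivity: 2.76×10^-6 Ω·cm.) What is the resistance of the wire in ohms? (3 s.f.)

ρ = 2.76×10^-6 Ω·cm = 2.76×10^-8 Ω·m
A = π(d/2)² = π(6.0000e-04 m)² = 1.1310e-06 m²
L = m/(density·A) = 0.154/(2700×1.1310e-06) = 50.43 m
R = ρL/A = (2.76×10^-8)(50.43)/(1.1310e-06) = 1.23 Ω

1.23 Ω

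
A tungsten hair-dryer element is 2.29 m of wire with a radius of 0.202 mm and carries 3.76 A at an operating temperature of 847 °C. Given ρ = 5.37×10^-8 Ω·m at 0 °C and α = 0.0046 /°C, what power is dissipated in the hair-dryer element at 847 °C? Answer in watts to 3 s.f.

66.4 W

A = πr² = π(2.0200e-04 m)² = 1.282e-07 m²
R₍0₎ = ρL/A = (5.37×10^-8)(2.29)/(1.282e-07) = 0.9593 Ω
R₍847₎ = R₍0₎(1 + αΔT) = 0.9593 × (1 + 0.0046×847) = 4.697 Ω
P = I²R = (3.76)² × 4.697 = 66.4 W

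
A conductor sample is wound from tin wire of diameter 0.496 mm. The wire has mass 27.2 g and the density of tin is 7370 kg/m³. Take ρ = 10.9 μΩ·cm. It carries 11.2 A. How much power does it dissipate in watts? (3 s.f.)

1350 W

ρ = 10.9 μΩ·cm = 1.09×10^-7 Ω·m
A = π(d/2)² = π(2.4800e-04 m)² = 1.9322e-07 m²
L = m/(density·A) = 0.0272/(7370×1.9322e-07) = 19.1 m
R = ρL/A = (1.09×10^-7)(19.1)/(1.9322e-07) = 10.78 Ω
P = I²R = (11.2)² × 10.78 = 1350 W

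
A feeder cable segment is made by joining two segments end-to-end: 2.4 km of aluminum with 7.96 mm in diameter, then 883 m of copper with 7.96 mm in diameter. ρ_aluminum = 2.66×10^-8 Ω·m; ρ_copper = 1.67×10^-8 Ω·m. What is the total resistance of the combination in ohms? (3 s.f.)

1.58 Ω

Segment 1: A = π(d/2)² = π(3.9800e-03 m)² = 4.976e-05 m²
R₁ = ρL/A = (2.66×10^-8)(2400)/(4.976e-05) = 1.283 Ω
R₂ = (1.67×10^-8)(883)/(4.976e-05) = 0.2963 Ω
R = R₁ + R₂ = 1.58 Ω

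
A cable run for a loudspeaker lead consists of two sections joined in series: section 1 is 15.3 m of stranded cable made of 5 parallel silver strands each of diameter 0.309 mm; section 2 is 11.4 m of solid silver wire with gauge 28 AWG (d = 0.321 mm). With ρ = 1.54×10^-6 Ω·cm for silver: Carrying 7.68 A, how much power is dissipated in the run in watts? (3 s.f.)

165 W

ρ = 1.54×10^-6 Ω·cm = 1.54×10^-8 Ω·m
Section 1: A_strand = π(1.5450e-04)² = 7.499e-08 m²; R₁ = ρL/(N·A_s) = (1.54×10^-8)(15.3)/(5×7.499e-08) = 0.6284 Ω
Section 2: A = π(0.321/2 mm)² = π(1.6050e-04 m)² = 8.093e-08 m²
R₂ = (1.54×10^-8)(11.4)/(8.093e-08) = 2.169 Ω
R = R₁ + R₂ = 2.798 Ω
P = I²R = (7.68)² × 2.798 = 165 W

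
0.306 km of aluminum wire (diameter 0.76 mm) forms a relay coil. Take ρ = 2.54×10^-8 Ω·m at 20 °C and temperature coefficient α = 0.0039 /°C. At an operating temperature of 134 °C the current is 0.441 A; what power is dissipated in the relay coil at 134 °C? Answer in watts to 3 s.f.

4.81 W

A = π(d/2)² = π(3.8000e-04 m)² = 4.536e-07 m²
R₍20₎ = ρL/A = (2.54×10^-8)(306)/(4.536e-07) = 17.13 Ω
R₍134₎ = R₍20₎(1 + αΔT) = 17.13 × (1 + 0.0039×114) = 24.75 Ω
P = I²R = (0.441)² × 24.75 = 4.81 W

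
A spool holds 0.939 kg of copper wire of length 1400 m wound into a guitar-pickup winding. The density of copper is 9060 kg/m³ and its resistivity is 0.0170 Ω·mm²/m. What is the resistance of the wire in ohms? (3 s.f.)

321 Ω

ρ = 0.0170 Ω·mm²/m = 1.70×10^-8 Ω·m
A = m/(density·L) = 0.939/(9060×1400) = 7.4030e-08 m²
R = ρL/A = (1.70×10^-8)(1400)/(7.4030e-08) = 321 Ω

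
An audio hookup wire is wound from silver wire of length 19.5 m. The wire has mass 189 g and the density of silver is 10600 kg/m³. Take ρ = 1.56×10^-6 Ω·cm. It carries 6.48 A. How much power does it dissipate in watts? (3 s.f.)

ρ = 1.56×10^-6 Ω·cm = 1.56×10^-8 Ω·m
A = m/(density·L) = 0.189/(10600×19.5) = 9.1437e-07 m²
R = ρL/A = (1.56×10^-8)(19.5)/(9.1437e-07) = 0.3327 Ω
P = I²R = (6.48)² × 0.3327 = 14.0 W

14.0 W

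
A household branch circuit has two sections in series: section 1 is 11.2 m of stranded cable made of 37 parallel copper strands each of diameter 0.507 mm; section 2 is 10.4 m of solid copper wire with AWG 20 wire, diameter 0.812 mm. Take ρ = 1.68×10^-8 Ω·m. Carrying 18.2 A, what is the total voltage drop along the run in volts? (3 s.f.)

Section 1: A_strand = π(2.5350e-04)² = 2.019e-07 m²; R₁ = ρL/(N·A_s) = (1.68×10^-8)(11.2)/(37×2.019e-07) = 0.02519 Ω
Section 2: A = π(0.812/2 mm)² = π(4.0600e-04 m)² = 5.178e-07 m²
R₂ = (1.68×10^-8)(10.4)/(5.178e-07) = 0.3374 Ω
R = R₁ + R₂ = 0.3626 Ω
V = IR = 18.2 × 0.3626 = 6.60 V

6.60 V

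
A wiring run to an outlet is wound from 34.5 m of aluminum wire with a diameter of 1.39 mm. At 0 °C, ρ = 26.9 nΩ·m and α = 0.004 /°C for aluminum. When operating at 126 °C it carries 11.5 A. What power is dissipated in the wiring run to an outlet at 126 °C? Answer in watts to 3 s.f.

ρ = 26.9 nΩ·m = 2.69×10^-8 Ω·m
A = π(d/2)² = π(6.9500e-04 m)² = 1.517e-06 m²
R₍0₎ = ρL/A = (2.69×10^-8)(34.5)/(1.517e-06) = 0.6116 Ω
R₍126₎ = R₍0₎(1 + αΔT) = 0.6116 × (1 + 0.004×126) = 0.9198 Ω
P = I²R = (11.5)² × 0.9198 = 122 W

122 W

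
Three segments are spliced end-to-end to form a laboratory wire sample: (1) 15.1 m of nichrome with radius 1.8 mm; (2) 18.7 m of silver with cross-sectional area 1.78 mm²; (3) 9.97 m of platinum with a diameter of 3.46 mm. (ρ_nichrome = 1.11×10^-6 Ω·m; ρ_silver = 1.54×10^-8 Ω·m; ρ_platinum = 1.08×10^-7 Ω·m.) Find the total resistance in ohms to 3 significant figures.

1.92 Ω

Seg 1: A = πr² = π(1.8000e-03 m)² = 1.018e-05 m²
R_1 = (1.11×10^-6)(15.1)/(1.018e-05) = 1.647 Ω
Seg 2: A = 1.78 mm² = 1.780e-06 m²
R_2 = (1.54×10^-8)(18.7)/(1.780e-06) = 0.1618 Ω
Seg 3: A = π(d/2)² = π(1.7300e-03 m)² = 9.402e-06 m²
R_3 = (1.08×10^-7)(9.97)/(9.402e-06) = 0.1145 Ω
R_total = R_1 + R_2 + R_3 = 1.92 Ω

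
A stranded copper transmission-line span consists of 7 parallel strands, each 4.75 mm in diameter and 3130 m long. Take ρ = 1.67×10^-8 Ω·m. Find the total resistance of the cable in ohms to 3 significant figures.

0.421 Ω

A_strand = π(2.3750e-03 m)² = 1.772e-05 m²
R_strand = ρL/A = (1.67×10^-8)(3130)/(1.772e-05) = 2.95 Ω
R_total = R_strand/N = 2.95/7 = 0.421 Ω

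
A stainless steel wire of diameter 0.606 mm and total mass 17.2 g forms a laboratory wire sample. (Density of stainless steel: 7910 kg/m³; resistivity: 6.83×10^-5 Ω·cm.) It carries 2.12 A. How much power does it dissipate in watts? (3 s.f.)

80.2 W

ρ = 6.83×10^-5 Ω·cm = 6.83×10^-7 Ω·m
A = π(d/2)² = π(3.0300e-04 m)² = 2.8843e-07 m²
L = m/(density·A) = 0.0172/(7910×2.8843e-07) = 7.539 m
R = ρL/A = (6.83×10^-7)(7.539)/(2.8843e-07) = 17.85 Ω
P = I²R = (2.12)² × 17.85 = 80.2 W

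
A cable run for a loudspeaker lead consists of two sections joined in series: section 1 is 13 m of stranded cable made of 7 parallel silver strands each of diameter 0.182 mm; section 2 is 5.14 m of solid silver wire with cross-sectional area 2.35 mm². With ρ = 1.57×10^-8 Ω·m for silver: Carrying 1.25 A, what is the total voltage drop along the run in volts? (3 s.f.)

1.44 V

Section 1: A_strand = π(9.1000e-05)² = 2.602e-08 m²; R₁ = ρL/(N·A_s) = (1.57×10^-8)(13)/(7×2.602e-08) = 1.121 Ω
Section 2: A = 2.35 mm² = 2.350e-06 m²
R₂ = (1.57×10^-8)(5.14)/(2.350e-06) = 0.03434 Ω
R = R₁ + R₂ = 1.155 Ω
V = IR = 1.25 × 1.155 = 1.44 V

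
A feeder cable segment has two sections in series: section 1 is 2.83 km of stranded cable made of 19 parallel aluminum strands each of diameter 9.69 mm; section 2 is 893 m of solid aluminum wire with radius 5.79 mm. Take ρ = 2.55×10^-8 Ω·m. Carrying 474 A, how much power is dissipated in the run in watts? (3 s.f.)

60100 W

Section 1: A_strand = π(4.8450e-03)² = 7.375e-05 m²; R₁ = ρL/(N·A_s) = (2.55×10^-8)(2830)/(19×7.375e-05) = 0.0515 Ω
Section 2: A = πr² = π(5.7900e-03 m)² = 1.053e-04 m²
R₂ = (2.55×10^-8)(893)/(1.053e-04) = 0.2162 Ω
R = R₁ + R₂ = 0.2677 Ω
P = I²R = (474)² × 0.2677 = 60100 W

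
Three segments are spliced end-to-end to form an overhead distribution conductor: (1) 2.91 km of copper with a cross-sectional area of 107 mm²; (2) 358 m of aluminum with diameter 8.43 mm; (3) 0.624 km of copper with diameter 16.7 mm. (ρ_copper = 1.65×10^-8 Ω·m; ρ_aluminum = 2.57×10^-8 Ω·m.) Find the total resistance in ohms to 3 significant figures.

Seg 1: A = 107 mm² = 1.070e-04 m²
R_1 = (1.65×10^-8)(2910)/(1.070e-04) = 0.4487 Ω
Seg 2: A = π(d/2)² = π(4.2150e-03 m)² = 5.581e-05 m²
R_2 = (2.57×10^-8)(358)/(5.581e-05) = 0.1648 Ω
Seg 3: A = π(d/2)² = π(8.3500e-03 m)² = 2.190e-04 m²
R_3 = (1.65×10^-8)(624)/(2.190e-04) = 0.04701 Ω
R_total = R_1 + R_2 + R_3 = 0.661 Ω

0.661 Ω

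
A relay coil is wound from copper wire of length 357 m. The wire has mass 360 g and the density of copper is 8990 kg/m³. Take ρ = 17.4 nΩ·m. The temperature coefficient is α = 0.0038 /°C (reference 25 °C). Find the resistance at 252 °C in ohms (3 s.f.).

103 Ω

ρ = 17.4 nΩ·m = 1.74×10^-8 Ω·m
A = m/(density·L) = 0.36/(8990×357) = 1.1217e-07 m²
R = ρL/A = (1.74×10^-8)(357)/(1.1217e-07) = 55.38 Ω
R(252 °C) = 55.38 × (1 + 0.0038×227) = 103 Ω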